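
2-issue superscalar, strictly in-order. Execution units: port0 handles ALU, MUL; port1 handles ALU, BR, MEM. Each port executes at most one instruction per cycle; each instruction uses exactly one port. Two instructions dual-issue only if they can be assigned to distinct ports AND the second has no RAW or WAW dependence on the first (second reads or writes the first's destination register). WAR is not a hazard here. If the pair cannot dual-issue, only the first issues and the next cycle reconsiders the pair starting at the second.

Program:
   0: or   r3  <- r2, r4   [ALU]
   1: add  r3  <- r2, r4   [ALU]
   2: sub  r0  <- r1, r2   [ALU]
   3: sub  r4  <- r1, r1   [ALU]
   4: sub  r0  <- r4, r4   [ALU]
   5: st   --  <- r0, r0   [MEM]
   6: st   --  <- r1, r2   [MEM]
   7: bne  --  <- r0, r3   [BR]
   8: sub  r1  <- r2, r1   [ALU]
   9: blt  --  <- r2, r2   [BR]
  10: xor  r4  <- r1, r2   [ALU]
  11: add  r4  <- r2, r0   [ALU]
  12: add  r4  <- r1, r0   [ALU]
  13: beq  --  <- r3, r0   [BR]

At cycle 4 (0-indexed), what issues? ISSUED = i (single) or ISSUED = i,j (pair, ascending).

ISSUED = 5

0. or.ALU @i0  | WAW r3
1. add.ALU;sub.ALU @i1,i2  | 2-wide
2. sub.ALU @i3  | RAW r4
3. sub.ALU @i4  | RAW r0
4. st.MEM @i5  | no-port MEM/MEM
5. st.MEM @i6  | no-port MEM/BR
6. bne.BR;sub.ALU @i7,i8  | 2-wide
7. blt.BR;xor.ALU @i9,i10  | 2-wide
8. add.ALU @i11  | WAW r4
9. add.ALU;beq.BR @i12,i13  | 2-wide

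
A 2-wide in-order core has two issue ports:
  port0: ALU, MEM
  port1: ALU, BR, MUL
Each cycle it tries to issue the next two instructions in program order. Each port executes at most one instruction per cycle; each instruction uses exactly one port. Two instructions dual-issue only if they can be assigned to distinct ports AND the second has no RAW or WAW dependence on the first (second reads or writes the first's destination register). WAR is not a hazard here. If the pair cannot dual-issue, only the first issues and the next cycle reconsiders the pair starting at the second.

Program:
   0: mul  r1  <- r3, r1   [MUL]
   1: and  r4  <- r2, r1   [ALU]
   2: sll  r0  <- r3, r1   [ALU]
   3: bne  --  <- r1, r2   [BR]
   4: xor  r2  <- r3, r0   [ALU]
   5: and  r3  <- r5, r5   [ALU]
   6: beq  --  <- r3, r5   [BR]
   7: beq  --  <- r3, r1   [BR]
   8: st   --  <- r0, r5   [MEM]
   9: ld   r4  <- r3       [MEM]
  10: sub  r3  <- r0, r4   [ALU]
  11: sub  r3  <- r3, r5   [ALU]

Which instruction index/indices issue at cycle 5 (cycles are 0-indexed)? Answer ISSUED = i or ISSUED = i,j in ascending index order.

  cy0 -> i0 (mul) RAW r1
  cy1 -> i1/i2 (and sll) pair
  cy2 -> i3/i4 (bne xor) pair
  cy3 -> i5 (and) RAW r3
  cy4 -> i6 (beq) no-port BR/BR
  cy5 -> i7/i8 (beq st) pair
  cy6 -> i9 (ld) RAW r4
  cy7 -> i10 (sub) RAW+WAW r3
  cy8 -> i11 (sub) tail

ISSUED = 7,8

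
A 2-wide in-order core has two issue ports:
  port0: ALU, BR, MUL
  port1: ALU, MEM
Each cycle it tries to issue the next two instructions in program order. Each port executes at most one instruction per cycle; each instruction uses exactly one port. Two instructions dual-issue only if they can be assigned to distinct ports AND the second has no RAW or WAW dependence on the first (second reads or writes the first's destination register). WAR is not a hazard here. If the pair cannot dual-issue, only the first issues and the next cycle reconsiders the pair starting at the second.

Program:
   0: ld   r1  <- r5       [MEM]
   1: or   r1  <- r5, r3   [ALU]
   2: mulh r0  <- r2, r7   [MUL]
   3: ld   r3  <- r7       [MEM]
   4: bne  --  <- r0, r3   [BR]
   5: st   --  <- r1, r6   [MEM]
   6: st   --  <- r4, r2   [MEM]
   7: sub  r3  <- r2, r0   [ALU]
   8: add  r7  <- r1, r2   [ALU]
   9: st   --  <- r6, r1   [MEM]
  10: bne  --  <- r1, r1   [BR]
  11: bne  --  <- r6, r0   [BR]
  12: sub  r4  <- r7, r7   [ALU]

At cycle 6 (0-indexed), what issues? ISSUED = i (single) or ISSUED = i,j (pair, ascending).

ISSUED = 10

t=0 i0:ld ; WAW r1
t=1 i1+i2:or mulh ; pair
t=2 i3:ld ; RAW r3
t=3 i4+i5:bne st ; pair
t=4 i6+i7:st sub ; pair
t=5 i8+i9:add st ; pair
t=6 i10:bne ; no-port BR/BR
t=7 i11+i12:bne sub ; pair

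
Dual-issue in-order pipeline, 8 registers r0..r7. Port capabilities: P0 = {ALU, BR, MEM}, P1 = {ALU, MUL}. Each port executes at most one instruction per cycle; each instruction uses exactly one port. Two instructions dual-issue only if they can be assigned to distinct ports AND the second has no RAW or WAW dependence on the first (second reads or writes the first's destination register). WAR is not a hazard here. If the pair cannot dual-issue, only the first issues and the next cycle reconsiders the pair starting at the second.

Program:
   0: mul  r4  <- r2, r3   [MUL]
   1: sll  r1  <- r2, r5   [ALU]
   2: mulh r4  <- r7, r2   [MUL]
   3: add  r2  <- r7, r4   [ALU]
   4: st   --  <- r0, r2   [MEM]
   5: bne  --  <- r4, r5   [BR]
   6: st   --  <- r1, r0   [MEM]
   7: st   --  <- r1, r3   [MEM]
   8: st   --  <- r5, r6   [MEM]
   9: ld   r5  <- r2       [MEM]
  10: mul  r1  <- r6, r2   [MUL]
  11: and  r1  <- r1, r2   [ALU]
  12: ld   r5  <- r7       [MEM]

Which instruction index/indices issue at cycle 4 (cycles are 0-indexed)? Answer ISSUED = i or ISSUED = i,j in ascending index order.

ISSUED = 5

#0 head=0: mul.MUL sll.ALU i0&i1 pair
#1 head=2: mulh.MUL i2 RAW r4
#2 head=3: add.ALU i3 RAW r2
#3 head=4: st.MEM i4 no-port MEM/BR
#4 head=5: bne.BR i5 no-port BR/MEM
#5 head=6: st.MEM i6 no-port MEM/MEM
#6 head=7: st.MEM i7 no-port MEM/MEM
#7 head=8: st.MEM i8 no-port MEM/MEM
#8 head=9: ld.MEM mul.MUL i9&i10 pair
#9 head=11: and.ALU ld.MEM i11&i12 pair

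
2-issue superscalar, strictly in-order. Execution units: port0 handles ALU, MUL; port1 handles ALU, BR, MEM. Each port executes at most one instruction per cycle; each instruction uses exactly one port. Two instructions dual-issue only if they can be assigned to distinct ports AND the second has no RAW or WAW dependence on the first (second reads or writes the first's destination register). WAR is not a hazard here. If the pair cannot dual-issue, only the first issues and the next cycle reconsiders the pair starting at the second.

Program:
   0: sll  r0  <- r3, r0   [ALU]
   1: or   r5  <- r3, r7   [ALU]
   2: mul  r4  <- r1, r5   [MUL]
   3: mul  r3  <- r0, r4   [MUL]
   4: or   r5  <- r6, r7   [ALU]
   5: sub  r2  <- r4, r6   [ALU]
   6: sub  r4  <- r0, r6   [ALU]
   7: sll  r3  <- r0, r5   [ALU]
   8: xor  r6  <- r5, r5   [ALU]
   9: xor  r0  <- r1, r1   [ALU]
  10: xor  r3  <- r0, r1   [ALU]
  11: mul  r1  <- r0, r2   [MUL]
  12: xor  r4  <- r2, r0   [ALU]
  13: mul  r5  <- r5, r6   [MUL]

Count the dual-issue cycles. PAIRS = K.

PAIRS = 6

t=0 i0&i1:sll/or ; dual
t=1 i2:mul ; no-port MUL/MUL
t=2 i3&i4:mul/or ; dual
t=3 i5&i6:sub/sub ; dual
t=4 i7&i8:sll/xor ; dual
t=5 i9:xor ; RAW r0
t=6 i10&i11:xor/mul ; dual
t=7 i12&i13:xor/mul ; dual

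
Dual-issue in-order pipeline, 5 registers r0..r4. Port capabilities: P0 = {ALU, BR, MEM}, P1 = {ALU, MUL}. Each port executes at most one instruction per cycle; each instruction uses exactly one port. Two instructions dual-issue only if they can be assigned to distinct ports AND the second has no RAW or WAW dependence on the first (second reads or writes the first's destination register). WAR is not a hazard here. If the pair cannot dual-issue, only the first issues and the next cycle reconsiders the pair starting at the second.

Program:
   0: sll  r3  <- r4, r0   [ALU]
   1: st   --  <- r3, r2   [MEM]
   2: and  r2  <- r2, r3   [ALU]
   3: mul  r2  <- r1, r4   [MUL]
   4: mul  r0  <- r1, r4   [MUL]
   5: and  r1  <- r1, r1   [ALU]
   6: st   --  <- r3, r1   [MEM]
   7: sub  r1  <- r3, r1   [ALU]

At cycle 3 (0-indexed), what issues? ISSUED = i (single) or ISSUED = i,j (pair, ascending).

[0] i0  sll  -- RAW r3
[1] i1/i2  st+and  -- 2-wide
[2] i3  mul  -- no-port MUL/MUL
[3] i4/i5  mul+and  -- 2-wide
[4] i6/i7  st+sub  -- 2-wide

ISSUED = 4,5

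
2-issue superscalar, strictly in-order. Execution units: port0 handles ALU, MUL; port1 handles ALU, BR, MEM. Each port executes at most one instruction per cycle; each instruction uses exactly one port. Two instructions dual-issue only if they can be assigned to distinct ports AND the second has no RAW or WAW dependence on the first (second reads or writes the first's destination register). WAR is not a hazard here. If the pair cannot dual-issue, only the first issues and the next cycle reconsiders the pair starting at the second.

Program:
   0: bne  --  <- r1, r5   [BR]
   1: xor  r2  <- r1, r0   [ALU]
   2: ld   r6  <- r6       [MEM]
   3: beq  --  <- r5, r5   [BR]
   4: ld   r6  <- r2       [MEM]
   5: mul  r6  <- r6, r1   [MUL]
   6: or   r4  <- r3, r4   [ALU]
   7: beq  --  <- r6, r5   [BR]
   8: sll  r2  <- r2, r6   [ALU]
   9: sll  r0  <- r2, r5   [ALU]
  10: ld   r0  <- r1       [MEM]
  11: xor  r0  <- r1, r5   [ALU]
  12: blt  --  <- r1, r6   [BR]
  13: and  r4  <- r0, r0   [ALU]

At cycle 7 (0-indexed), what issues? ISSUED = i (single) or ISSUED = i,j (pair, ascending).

0. bne.BR xor.ALU @i0+i1  | 2-wide
1. ld.MEM @i2  | no-port MEM/BR
2. beq.BR @i3  | no-port BR/MEM
3. ld.MEM @i4  | RAW+WAW r6
4. mul.MUL or.ALU @i5+i6  | 2-wide
5. beq.BR sll.ALU @i7+i8  | 2-wide
6. sll.ALU @i9  | WAW r0
7. ld.MEM @i10  | WAW r0
8. xor.ALU blt.BR @i11+i12  | 2-wide
9. and.ALU @i13  | tail

ISSUED = 10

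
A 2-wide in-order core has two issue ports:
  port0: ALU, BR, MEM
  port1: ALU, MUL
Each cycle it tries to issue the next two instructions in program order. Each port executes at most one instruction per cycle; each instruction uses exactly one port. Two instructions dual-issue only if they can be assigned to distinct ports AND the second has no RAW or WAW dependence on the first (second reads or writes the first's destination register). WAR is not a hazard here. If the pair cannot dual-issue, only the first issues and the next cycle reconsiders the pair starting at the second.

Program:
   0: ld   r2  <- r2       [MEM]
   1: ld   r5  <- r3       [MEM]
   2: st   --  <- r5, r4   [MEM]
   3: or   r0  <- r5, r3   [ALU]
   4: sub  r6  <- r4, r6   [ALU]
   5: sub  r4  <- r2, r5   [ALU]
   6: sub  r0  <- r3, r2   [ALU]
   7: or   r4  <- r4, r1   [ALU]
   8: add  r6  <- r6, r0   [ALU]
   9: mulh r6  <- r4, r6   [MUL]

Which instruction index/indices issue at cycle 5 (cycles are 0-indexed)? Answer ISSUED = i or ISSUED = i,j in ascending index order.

ISSUED = 8

c0: i0 ld.MEM  no-port MEM/MEM
c1: i1 ld.MEM  no-port MEM/MEM
c2: i2,i3 st.MEM;or.ALU  2-wide
c3: i4,i5 sub.ALU;sub.ALU  2-wide
c4: i6,i7 sub.ALU;or.ALU  2-wide
c5: i8 add.ALU  RAW+WAW r6
c6: i9 mulh.MUL  tail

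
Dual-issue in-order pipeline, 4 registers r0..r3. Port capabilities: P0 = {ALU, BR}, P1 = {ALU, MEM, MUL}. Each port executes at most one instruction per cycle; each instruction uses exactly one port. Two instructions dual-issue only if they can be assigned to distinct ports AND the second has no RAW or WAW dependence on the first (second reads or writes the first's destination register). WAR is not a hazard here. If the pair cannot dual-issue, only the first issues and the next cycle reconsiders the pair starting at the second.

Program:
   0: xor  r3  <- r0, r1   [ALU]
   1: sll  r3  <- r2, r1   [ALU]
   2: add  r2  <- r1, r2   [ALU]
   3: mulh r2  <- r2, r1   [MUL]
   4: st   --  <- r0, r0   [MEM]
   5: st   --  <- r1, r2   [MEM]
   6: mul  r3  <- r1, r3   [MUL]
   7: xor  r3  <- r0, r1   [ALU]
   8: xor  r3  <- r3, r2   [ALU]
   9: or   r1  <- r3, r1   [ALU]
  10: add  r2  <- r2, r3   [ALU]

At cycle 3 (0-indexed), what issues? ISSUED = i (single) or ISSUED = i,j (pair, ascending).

ISSUED = 4

0. xor.ALU @i0  | WAW r3
1. sll.ALU+add.ALU @i1+i2  | pair
2. mulh.MUL @i3  | no-port MUL/MEM
3. st.MEM @i4  | no-port MEM/MEM
4. st.MEM @i5  | no-port MEM/MUL
5. mul.MUL @i6  | WAW r3
6. xor.ALU @i7  | RAW+WAW r3
7. xor.ALU @i8  | RAW r3
8. or.ALU+add.ALU @i9+i10  | pair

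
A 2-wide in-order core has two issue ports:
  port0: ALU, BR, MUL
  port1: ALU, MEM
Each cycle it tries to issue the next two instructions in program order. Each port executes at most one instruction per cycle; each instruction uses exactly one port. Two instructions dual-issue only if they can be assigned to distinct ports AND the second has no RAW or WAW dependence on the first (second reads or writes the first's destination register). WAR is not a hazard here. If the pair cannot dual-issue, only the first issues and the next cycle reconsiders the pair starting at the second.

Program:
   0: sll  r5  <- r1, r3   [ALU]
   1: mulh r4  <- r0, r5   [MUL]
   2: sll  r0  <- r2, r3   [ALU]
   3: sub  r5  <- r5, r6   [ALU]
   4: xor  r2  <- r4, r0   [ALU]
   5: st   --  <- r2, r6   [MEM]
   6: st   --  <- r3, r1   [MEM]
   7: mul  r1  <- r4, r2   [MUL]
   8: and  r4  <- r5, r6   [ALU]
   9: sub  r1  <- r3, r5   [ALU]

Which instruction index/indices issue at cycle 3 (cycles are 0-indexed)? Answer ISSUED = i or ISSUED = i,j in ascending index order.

#0 head=0: sll i0 RAW r5
#1 head=1: mulh sll i1,i2 2-wide
#2 head=3: sub xor i3,i4 2-wide
#3 head=5: st i5 no-port MEM/MEM
#4 head=6: st mul i6,i7 2-wide
#5 head=8: and sub i8,i9 2-wide

ISSUED = 5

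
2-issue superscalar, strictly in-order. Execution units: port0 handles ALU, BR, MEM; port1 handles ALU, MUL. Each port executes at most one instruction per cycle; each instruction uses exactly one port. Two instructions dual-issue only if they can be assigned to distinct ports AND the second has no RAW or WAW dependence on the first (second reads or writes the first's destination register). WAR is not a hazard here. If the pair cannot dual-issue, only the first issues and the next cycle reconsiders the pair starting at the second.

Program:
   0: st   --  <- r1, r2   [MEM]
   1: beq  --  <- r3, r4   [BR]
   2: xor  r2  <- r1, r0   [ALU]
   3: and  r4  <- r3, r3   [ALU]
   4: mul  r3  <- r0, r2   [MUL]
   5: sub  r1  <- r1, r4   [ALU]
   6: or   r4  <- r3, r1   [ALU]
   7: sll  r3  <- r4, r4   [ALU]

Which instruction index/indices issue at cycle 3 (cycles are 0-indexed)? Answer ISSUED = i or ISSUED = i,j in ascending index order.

ISSUED = 5

t=0 i0:st.MEM ; no-port MEM/BR
t=1 i1+i2:beq.BR;xor.ALU ; 2-wide
t=2 i3+i4:and.ALU;mul.MUL ; 2-wide
t=3 i5:sub.ALU ; RAW r1
t=4 i6:or.ALU ; RAW r4
t=5 i7:sll.ALU ; tail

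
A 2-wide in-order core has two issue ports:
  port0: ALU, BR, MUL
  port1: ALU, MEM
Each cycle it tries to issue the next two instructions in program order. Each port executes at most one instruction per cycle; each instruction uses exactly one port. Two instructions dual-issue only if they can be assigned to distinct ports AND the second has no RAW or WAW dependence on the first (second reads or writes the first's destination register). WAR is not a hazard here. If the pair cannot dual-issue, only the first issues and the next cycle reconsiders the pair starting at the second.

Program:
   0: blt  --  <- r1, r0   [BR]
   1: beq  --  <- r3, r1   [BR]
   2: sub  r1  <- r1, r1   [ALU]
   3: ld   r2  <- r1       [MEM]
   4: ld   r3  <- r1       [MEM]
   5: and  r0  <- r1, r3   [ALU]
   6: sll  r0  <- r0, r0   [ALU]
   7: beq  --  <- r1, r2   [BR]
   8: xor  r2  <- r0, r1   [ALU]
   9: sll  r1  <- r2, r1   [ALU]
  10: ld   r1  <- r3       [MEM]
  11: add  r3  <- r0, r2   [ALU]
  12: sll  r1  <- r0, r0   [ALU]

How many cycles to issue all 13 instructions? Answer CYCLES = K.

t=0 i0:blt.BR ; no-port BR/BR
t=1 i1,i2:beq.BR+sub.ALU ; 2-wide
t=2 i3:ld.MEM ; no-port MEM/MEM
t=3 i4:ld.MEM ; RAW r3
t=4 i5:and.ALU ; RAW+WAW r0
t=5 i6,i7:sll.ALU+beq.BR ; 2-wide
t=6 i8:xor.ALU ; RAW r2
t=7 i9:sll.ALU ; WAW r1
t=8 i10,i11:ld.MEM+add.ALU ; 2-wide
t=9 i12:sll.ALU ; tail

CYCLES = 10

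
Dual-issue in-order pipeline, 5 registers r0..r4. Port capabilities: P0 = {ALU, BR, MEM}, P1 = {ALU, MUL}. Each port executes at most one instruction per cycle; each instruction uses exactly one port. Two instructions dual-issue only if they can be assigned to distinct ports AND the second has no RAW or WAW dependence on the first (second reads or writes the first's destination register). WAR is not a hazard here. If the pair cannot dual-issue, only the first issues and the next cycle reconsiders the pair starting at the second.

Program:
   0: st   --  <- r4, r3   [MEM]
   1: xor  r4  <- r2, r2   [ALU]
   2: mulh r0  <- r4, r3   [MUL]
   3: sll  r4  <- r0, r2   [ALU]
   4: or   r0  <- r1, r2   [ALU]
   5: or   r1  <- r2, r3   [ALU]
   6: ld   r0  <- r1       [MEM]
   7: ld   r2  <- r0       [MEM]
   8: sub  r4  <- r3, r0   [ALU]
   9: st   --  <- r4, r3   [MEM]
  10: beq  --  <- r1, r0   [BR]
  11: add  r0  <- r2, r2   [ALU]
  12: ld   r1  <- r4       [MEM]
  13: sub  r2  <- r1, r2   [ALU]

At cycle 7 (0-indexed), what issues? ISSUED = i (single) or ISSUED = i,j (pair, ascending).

ISSUED = 10,11

  cy0 -> i0,i1 (st/xor) dual
  cy1 -> i2 (mulh) RAW r0
  cy2 -> i3,i4 (sll/or) dual
  cy3 -> i5 (or) RAW r1
  cy4 -> i6 (ld) no-port MEM/MEM
  cy5 -> i7,i8 (ld/sub) dual
  cy6 -> i9 (st) no-port MEM/BR
  cy7 -> i10,i11 (beq/add) dual
  cy8 -> i12 (ld) RAW r1
  cy9 -> i13 (sub) tail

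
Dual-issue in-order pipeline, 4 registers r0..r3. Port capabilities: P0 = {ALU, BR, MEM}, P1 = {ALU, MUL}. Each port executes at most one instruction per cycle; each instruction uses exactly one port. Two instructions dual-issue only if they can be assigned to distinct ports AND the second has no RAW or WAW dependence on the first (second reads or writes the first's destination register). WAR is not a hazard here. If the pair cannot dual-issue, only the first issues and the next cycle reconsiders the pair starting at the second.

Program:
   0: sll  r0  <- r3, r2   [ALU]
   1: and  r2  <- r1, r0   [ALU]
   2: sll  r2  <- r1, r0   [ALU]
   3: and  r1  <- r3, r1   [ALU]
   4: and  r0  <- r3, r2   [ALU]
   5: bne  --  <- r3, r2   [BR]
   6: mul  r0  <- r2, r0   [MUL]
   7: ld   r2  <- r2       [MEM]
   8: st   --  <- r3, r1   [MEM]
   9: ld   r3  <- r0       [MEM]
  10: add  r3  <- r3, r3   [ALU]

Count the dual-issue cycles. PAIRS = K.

c0: i0 sll.ALU  RAW r0
c1: i1 and.ALU  WAW r2
c2: i2+i3 sll.ALU/and.ALU  2-wide
c3: i4+i5 and.ALU/bne.BR  2-wide
c4: i6+i7 mul.MUL/ld.MEM  2-wide
c5: i8 st.MEM  no-port MEM/MEM
c6: i9 ld.MEM  RAW+WAW r3
c7: i10 add.ALU  tail

PAIRS = 3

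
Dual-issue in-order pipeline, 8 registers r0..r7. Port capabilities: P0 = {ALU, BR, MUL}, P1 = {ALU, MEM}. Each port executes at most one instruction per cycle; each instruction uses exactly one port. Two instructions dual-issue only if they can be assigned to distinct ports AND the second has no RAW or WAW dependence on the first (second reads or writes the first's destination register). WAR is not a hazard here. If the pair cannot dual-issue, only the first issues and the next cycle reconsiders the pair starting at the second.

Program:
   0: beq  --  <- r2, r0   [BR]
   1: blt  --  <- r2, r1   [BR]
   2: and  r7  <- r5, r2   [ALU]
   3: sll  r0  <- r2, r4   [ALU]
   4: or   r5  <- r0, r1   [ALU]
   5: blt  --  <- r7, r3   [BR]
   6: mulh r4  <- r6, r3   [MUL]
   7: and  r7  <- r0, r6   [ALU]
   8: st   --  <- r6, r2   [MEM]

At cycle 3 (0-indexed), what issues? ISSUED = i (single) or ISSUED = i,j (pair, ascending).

[0] i0  beq  -- no-port BR/BR
[1] i1/i2  blt;and  -- 2-wide
[2] i3  sll  -- RAW r0
[3] i4/i5  or;blt  -- 2-wide
[4] i6/i7  mulh;and  -- 2-wide
[5] i8  st  -- tail

ISSUED = 4,5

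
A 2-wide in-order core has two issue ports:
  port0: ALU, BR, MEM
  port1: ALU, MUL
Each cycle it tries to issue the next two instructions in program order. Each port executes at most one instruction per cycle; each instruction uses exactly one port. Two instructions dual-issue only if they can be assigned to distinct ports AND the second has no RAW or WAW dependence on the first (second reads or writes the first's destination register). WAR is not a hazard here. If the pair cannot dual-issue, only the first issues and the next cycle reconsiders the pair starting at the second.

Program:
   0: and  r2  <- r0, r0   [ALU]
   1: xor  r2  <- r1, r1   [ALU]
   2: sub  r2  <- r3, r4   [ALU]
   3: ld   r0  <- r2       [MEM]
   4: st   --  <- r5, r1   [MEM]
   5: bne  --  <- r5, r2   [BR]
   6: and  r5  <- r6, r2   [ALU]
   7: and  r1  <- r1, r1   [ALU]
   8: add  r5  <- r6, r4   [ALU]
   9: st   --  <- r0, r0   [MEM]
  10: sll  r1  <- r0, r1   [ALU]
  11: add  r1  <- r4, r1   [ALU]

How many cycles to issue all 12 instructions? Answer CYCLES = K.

#0 head=0: and i0 WAW r2
#1 head=1: xor i1 WAW r2
#2 head=2: sub i2 RAW r2
#3 head=3: ld i3 no-port MEM/MEM
#4 head=4: st i4 no-port MEM/BR
#5 head=5: bne;and i5,i6 2-wide
#6 head=7: and;add i7,i8 2-wide
#7 head=9: st;sll i9,i10 2-wide
#8 head=11: add i11 tail

CYCLES = 9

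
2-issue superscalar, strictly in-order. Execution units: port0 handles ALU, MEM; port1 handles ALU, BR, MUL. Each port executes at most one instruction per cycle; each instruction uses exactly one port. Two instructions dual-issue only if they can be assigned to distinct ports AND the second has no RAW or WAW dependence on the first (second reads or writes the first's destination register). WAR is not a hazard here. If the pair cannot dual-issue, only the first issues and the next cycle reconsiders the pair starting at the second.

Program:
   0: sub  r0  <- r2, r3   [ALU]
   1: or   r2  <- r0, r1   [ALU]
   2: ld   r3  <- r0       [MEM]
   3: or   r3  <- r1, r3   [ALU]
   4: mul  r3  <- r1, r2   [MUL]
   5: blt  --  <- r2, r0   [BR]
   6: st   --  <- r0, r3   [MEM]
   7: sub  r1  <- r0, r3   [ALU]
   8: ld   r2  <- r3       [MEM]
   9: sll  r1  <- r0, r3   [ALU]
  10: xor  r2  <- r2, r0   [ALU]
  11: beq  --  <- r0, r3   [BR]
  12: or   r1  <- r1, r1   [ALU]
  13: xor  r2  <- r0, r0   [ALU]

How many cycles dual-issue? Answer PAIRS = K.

PAIRS = 5

t=0 i0:sub ; RAW r0
t=1 i1,i2:or+ld ; dual
t=2 i3:or ; WAW r3
t=3 i4:mul ; no-port MUL/BR
t=4 i5,i6:blt+st ; dual
t=5 i7,i8:sub+ld ; dual
t=6 i9,i10:sll+xor ; dual
t=7 i11,i12:beq+or ; dual
t=8 i13:xor ; tail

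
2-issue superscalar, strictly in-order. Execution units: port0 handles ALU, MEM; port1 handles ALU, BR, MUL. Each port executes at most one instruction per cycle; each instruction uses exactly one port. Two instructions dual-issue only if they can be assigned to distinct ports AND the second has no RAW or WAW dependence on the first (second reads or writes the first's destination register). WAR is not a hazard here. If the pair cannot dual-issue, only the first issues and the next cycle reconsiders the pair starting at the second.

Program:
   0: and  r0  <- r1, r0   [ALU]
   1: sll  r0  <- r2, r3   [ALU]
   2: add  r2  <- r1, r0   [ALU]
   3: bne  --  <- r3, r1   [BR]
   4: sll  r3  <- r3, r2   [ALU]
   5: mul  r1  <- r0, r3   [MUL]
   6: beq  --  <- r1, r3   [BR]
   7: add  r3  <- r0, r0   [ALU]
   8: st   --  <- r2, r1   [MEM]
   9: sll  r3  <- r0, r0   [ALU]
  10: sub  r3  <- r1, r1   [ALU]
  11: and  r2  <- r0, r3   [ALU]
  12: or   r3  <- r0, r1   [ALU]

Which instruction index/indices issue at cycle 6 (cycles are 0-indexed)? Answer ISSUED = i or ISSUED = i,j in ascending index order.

0. and @i0  | WAW r0
1. sll @i1  | RAW r0
2. add/bne @i2,i3  | 2-wide
3. sll @i4  | RAW r3
4. mul @i5  | no-port MUL/BR
5. beq/add @i6,i7  | 2-wide
6. st/sll @i8,i9  | 2-wide
7. sub @i10  | RAW r3
8. and/or @i11,i12  | 2-wide

ISSUED = 8,9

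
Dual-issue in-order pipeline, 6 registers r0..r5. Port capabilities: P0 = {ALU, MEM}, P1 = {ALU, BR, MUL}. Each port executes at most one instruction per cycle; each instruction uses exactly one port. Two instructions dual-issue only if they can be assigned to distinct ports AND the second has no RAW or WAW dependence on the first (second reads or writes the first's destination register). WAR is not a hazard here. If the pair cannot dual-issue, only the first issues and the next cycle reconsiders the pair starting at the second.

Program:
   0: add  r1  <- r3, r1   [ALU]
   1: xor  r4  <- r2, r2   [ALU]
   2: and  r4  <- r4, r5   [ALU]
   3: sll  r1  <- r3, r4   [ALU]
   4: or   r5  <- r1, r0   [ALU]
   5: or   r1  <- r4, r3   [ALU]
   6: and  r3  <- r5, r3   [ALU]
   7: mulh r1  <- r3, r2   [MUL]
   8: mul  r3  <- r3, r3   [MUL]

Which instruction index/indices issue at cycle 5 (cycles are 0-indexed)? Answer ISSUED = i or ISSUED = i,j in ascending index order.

ISSUED = 7

#0 head=0: add xor i0,i1 2-wide
#1 head=2: and i2 RAW r4
#2 head=3: sll i3 RAW r1
#3 head=4: or or i4,i5 2-wide
#4 head=6: and i6 RAW r3
#5 head=7: mulh i7 no-port MUL/MUL
#6 head=8: mul i8 tail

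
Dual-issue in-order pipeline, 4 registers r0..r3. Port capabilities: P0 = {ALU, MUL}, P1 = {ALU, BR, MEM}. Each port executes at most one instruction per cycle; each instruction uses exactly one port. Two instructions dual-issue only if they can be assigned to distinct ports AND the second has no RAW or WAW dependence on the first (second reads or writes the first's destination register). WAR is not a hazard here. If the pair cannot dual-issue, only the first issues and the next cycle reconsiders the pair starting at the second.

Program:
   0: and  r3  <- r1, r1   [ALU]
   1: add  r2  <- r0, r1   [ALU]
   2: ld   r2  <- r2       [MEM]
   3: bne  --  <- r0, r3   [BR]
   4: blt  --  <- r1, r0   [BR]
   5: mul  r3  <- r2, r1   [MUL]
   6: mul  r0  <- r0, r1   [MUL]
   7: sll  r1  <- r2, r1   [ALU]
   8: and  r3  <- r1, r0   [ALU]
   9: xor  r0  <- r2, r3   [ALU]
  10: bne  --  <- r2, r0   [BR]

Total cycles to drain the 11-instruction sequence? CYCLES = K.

#0 head=0: and.ALU+add.ALU i0,i1 2-wide
#1 head=2: ld.MEM i2 no-port MEM/BR
#2 head=3: bne.BR i3 no-port BR/BR
#3 head=4: blt.BR+mul.MUL i4,i5 2-wide
#4 head=6: mul.MUL+sll.ALU i6,i7 2-wide
#5 head=8: and.ALU i8 RAW r3
#6 head=9: xor.ALU i9 RAW r0
#7 head=10: bne.BR i10 tail

CYCLES = 8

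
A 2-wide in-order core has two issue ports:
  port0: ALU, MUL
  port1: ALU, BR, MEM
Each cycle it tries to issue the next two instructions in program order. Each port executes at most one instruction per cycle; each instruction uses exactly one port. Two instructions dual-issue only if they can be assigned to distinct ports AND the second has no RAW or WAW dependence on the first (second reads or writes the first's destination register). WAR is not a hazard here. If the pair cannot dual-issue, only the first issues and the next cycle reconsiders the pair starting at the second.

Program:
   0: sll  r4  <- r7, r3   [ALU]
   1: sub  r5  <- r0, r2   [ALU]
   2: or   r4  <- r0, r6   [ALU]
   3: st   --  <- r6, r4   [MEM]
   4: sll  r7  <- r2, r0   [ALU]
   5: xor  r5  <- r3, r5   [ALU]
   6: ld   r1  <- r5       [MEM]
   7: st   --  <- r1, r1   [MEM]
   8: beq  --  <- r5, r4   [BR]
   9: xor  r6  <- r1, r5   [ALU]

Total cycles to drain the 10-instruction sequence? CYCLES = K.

#0 head=0: sll;sub i0&i1 2-wide
#1 head=2: or i2 RAW r4
#2 head=3: st;sll i3&i4 2-wide
#3 head=5: xor i5 RAW r5
#4 head=6: ld i6 no-port MEM/MEM
#5 head=7: st i7 no-port MEM/BR
#6 head=8: beq;xor i8&i9 2-wide

CYCLES = 7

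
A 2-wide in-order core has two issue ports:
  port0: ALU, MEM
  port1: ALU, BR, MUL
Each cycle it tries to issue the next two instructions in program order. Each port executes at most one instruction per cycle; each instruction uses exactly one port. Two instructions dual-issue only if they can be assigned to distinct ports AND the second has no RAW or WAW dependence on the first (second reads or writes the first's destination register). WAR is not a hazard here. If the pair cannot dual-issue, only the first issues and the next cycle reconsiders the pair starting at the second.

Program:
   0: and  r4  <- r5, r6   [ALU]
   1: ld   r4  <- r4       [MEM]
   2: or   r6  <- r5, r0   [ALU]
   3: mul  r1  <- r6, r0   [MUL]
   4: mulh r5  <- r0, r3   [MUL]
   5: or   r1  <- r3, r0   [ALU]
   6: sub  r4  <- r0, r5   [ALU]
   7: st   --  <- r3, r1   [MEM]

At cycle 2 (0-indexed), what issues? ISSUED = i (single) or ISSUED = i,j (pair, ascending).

[0] i0  and.ALU  -- RAW+WAW r4
[1] i1+i2  ld.MEM/or.ALU  -- pair
[2] i3  mul.MUL  -- no-port MUL/MUL
[3] i4+i5  mulh.MUL/or.ALU  -- pair
[4] i6+i7  sub.ALU/st.MEM  -- pair

ISSUED = 3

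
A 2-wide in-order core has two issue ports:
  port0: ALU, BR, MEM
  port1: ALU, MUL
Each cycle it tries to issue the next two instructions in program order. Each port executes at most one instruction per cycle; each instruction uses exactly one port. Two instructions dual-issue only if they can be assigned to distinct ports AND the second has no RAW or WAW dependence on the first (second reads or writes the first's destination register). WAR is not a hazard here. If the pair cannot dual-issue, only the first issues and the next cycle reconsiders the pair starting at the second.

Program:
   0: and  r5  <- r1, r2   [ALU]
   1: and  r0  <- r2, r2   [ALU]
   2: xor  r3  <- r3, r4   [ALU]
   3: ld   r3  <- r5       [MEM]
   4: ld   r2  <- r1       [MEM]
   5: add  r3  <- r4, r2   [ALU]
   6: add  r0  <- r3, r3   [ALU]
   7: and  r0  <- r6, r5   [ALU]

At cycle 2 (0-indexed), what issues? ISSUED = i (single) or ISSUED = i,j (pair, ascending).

[0] i0+i1  and+and  -- dual
[1] i2  xor  -- WAW r3
[2] i3  ld  -- no-port MEM/MEM
[3] i4  ld  -- RAW r2
[4] i5  add  -- RAW r3
[5] i6  add  -- WAW r0
[6] i7  and  -- tail

ISSUED = 3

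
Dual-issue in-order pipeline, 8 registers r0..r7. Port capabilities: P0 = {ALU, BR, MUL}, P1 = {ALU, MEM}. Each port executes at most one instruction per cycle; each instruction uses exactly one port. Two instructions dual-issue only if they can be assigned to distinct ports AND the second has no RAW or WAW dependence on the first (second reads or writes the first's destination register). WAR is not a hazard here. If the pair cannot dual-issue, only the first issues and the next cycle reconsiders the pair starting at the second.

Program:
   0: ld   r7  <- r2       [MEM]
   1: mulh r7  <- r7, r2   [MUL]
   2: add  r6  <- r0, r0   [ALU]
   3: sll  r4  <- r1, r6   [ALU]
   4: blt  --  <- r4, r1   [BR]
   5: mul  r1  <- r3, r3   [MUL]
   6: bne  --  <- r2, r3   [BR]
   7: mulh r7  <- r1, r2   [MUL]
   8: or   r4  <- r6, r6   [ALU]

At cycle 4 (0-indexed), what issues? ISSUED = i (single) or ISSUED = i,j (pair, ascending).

#0 head=0: ld i0 RAW+WAW r7
#1 head=1: mulh/add i1&i2 dual
#2 head=3: sll i3 RAW r4
#3 head=4: blt i4 no-port BR/MUL
#4 head=5: mul i5 no-port MUL/BR
#5 head=6: bne i6 no-port BR/MUL
#6 head=7: mulh/or i7&i8 dual

ISSUED = 5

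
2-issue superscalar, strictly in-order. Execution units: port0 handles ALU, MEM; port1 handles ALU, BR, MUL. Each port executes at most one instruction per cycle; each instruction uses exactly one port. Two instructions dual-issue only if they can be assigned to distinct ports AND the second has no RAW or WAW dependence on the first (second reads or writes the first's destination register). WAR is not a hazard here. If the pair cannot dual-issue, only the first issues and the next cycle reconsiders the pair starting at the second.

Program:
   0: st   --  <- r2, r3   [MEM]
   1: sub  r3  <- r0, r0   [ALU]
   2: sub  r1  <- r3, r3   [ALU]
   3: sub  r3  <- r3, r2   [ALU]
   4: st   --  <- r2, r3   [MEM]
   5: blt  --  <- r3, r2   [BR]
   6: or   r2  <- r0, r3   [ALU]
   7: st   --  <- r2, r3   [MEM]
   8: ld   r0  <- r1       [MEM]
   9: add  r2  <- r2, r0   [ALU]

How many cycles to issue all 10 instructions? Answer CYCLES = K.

CYCLES = 7

0. st sub @i0,i1  | dual
1. sub sub @i2,i3  | dual
2. st blt @i4,i5  | dual
3. or @i6  | RAW r2
4. st @i7  | no-port MEM/MEM
5. ld @i8  | RAW r0
6. add @i9  | tail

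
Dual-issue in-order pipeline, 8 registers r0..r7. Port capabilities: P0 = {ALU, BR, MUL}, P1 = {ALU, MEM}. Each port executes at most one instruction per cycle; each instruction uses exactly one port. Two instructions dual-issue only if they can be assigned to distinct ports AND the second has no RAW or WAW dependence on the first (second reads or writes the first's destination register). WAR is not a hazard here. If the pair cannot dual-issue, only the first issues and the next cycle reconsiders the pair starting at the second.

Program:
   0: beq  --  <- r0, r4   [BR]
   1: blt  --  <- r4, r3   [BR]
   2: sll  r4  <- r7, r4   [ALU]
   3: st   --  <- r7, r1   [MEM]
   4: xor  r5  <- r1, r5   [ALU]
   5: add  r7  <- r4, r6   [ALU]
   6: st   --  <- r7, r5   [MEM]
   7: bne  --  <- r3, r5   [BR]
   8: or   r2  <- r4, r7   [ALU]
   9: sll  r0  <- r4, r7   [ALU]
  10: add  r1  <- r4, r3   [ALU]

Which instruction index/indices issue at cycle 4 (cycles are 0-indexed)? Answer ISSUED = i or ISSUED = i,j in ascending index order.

  cy0 -> i0 (beq.BR) no-port BR/BR
  cy1 -> i1/i2 (blt.BR sll.ALU) 2-wide
  cy2 -> i3/i4 (st.MEM xor.ALU) 2-wide
  cy3 -> i5 (add.ALU) RAW r7
  cy4 -> i6/i7 (st.MEM bne.BR) 2-wide
  cy5 -> i8/i9 (or.ALU sll.ALU) 2-wide
  cy6 -> i10 (add.ALU) tail

ISSUED = 6,7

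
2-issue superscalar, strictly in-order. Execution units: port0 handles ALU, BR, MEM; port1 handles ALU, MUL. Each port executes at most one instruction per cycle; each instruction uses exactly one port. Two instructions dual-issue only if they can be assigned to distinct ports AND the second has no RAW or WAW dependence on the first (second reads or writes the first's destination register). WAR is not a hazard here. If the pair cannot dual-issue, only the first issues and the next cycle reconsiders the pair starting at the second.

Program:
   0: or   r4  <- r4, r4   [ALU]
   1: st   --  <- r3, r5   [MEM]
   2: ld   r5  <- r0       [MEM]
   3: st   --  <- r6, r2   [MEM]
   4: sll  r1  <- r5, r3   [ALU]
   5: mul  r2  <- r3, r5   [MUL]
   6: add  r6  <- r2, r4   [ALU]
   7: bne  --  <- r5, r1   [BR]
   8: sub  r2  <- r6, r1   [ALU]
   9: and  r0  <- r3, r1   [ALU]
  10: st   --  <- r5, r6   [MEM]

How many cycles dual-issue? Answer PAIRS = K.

  cy0 -> i0&i1 (or.ALU st.MEM) dual
  cy1 -> i2 (ld.MEM) no-port MEM/MEM
  cy2 -> i3&i4 (st.MEM sll.ALU) dual
  cy3 -> i5 (mul.MUL) RAW r2
  cy4 -> i6&i7 (add.ALU bne.BR) dual
  cy5 -> i8&i9 (sub.ALU and.ALU) dual
  cy6 -> i10 (st.MEM) tail

PAIRS = 4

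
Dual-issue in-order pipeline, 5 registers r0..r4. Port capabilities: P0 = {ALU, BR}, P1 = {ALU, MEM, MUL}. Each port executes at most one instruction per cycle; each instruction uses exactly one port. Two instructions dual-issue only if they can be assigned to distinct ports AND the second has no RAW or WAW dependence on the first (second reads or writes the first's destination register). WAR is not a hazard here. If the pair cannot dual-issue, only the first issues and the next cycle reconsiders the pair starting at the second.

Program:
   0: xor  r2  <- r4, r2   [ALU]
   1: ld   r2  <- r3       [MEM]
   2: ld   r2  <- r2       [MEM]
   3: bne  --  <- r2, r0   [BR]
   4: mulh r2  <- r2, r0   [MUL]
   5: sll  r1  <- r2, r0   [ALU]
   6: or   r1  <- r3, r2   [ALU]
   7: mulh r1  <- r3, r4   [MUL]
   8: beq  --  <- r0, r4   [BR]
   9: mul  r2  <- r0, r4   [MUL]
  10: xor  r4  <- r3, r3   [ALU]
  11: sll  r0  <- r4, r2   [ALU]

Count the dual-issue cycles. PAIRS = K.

[0] i0  xor  -- WAW r2
[1] i1  ld  -- no-port MEM/MEM
[2] i2  ld  -- RAW r2
[3] i3,i4  bne+mulh  -- dual
[4] i5  sll  -- WAW r1
[5] i6  or  -- WAW r1
[6] i7,i8  mulh+beq  -- dual
[7] i9,i10  mul+xor  -- dual
[8] i11  sll  -- tail

PAIRS = 3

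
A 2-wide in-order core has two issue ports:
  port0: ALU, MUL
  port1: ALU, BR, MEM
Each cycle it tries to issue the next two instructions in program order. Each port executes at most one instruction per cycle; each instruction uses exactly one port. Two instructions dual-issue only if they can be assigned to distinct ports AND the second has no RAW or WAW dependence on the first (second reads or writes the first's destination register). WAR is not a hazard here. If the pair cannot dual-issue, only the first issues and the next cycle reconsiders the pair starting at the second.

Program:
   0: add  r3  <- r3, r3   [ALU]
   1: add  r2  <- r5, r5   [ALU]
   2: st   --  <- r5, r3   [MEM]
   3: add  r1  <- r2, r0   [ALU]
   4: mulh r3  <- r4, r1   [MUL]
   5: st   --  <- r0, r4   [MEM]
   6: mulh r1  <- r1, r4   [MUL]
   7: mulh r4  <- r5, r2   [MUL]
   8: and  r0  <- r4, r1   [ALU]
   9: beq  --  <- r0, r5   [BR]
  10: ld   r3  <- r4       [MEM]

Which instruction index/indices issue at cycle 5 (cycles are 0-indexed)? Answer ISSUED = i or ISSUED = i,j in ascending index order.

ISSUED = 8

t=0 i0+i1:add.ALU add.ALU ; 2-wide
t=1 i2+i3:st.MEM add.ALU ; 2-wide
t=2 i4+i5:mulh.MUL st.MEM ; 2-wide
t=3 i6:mulh.MUL ; no-port MUL/MUL
t=4 i7:mulh.MUL ; RAW r4
t=5 i8:and.ALU ; RAW r0
t=6 i9:beq.BR ; no-port BR/MEM
t=7 i10:ld.MEM ; tail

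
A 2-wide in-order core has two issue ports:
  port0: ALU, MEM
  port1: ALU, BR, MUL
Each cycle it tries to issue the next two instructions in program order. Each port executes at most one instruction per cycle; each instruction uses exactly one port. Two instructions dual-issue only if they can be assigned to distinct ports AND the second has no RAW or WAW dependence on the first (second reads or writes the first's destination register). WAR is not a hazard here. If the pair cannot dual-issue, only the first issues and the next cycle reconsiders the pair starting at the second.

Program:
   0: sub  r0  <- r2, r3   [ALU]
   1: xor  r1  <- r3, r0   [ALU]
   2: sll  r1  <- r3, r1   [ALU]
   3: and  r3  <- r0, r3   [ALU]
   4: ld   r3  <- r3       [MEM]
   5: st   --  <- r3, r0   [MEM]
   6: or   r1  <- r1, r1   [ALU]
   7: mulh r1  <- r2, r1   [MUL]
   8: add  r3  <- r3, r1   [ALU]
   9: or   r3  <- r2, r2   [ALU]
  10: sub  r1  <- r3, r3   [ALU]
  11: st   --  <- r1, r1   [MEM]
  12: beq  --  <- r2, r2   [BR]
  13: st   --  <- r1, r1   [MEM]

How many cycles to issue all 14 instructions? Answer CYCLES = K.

CYCLES = 11

#0 head=0: sub i0 RAW r0
#1 head=1: xor i1 RAW+WAW r1
#2 head=2: sll/and i2,i3 pair
#3 head=4: ld i4 no-port MEM/MEM
#4 head=5: st/or i5,i6 pair
#5 head=7: mulh i7 RAW r1
#6 head=8: add i8 WAW r3
#7 head=9: or i9 RAW r3
#8 head=10: sub i10 RAW r1
#9 head=11: st/beq i11,i12 pair
#10 head=13: st i13 tail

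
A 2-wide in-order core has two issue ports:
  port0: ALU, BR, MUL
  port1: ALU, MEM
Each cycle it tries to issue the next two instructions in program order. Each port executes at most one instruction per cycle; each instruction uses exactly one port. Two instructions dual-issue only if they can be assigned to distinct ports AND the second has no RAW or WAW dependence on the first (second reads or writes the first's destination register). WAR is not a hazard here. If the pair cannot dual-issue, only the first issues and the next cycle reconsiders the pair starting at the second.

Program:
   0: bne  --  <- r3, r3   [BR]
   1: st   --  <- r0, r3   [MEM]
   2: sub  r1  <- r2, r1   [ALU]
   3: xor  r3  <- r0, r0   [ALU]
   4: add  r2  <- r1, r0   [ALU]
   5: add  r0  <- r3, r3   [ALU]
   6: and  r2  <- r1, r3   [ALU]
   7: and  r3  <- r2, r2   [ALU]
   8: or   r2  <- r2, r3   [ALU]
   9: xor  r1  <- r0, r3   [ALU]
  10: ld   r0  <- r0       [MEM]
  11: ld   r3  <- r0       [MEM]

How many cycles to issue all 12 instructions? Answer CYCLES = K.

CYCLES = 8

c0: i0,i1 bne.BR/st.MEM  2-wide
c1: i2,i3 sub.ALU/xor.ALU  2-wide
c2: i4,i5 add.ALU/add.ALU  2-wide
c3: i6 and.ALU  RAW r2
c4: i7 and.ALU  RAW r3
c5: i8,i9 or.ALU/xor.ALU  2-wide
c6: i10 ld.MEM  no-port MEM/MEM
c7: i11 ld.MEM  tail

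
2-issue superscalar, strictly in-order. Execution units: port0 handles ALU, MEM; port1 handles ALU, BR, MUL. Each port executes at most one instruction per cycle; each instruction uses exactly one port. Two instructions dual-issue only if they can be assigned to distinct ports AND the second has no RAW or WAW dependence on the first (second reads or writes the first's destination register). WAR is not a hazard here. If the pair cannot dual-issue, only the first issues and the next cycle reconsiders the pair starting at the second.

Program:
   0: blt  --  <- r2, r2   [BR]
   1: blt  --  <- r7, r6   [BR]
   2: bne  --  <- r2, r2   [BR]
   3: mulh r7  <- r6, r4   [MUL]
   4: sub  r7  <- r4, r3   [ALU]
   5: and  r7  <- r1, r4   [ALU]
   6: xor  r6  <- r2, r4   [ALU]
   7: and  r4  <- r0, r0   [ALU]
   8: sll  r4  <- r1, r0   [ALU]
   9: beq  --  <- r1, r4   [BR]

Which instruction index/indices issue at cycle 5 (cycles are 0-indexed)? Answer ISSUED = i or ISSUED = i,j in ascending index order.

c0: i0 blt.BR  no-port BR/BR
c1: i1 blt.BR  no-port BR/BR
c2: i2 bne.BR  no-port BR/MUL
c3: i3 mulh.MUL  WAW r7
c4: i4 sub.ALU  WAW r7
c5: i5,i6 and.ALU/xor.ALU  pair
c6: i7 and.ALU  WAW r4
c7: i8 sll.ALU  RAW r4
c8: i9 beq.BR  tail

ISSUED = 5,6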